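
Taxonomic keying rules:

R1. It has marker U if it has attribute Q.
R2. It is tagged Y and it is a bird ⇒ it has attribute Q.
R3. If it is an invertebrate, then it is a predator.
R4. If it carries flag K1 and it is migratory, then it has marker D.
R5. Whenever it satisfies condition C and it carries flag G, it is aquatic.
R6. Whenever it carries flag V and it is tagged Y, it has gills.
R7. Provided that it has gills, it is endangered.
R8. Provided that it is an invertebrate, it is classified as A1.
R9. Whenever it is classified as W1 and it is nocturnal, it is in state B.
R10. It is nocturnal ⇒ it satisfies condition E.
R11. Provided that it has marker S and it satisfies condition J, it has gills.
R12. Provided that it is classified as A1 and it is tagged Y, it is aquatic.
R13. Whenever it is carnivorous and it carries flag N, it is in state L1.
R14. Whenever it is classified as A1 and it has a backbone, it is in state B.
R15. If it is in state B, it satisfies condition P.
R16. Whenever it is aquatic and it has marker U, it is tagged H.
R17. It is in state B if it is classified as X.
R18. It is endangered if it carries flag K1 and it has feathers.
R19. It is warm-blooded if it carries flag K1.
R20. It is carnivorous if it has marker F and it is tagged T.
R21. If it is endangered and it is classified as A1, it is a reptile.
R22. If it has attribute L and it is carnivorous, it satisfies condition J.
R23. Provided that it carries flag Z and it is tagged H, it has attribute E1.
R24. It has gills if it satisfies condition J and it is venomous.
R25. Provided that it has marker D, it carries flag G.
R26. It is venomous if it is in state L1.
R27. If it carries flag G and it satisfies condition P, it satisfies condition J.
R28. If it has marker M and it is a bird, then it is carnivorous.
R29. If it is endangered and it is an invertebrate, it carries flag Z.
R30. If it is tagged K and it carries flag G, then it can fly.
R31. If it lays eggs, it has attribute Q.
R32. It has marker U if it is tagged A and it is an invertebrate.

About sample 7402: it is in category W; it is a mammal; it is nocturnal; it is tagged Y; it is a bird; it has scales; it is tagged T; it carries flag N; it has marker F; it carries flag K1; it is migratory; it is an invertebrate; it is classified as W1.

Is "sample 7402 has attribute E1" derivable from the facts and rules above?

Yes

By R2 (it is tagged Y, it is a bird): it has attribute Q.
By R4 (it carries flag K1, it is migratory): it has marker D.
By R8 (it is an invertebrate): it is classified as A1.
By R9 (it is classified as W1, it is nocturnal): it is in state B.
By R12 (it is classified as A1, it is tagged Y): it is aquatic.
By R15 (it is in state B): it satisfies condition P.
By R20 (it has marker F, it is tagged T): it is carnivorous.
By R25 (it has marker D): it carries flag G.
By R27 (it carries flag G, it satisfies condition P): it satisfies condition J.
By R1 (it has attribute Q): it has marker U.
By R13 (it is carnivorous, it carries flag N): it is in state L1.
By R16 (it is aquatic, it has marker U): it is tagged H.
By R26 (it is in state L1): it is venomous.
By R24 (it satisfies condition J, it is venomous): it has gills.
By R7 (it has gills): it is endangered.
By R29 (it is endangered, it is an invertebrate): it carries flag Z.
By R23 (it carries flag Z, it is tagged H): it has attribute E1.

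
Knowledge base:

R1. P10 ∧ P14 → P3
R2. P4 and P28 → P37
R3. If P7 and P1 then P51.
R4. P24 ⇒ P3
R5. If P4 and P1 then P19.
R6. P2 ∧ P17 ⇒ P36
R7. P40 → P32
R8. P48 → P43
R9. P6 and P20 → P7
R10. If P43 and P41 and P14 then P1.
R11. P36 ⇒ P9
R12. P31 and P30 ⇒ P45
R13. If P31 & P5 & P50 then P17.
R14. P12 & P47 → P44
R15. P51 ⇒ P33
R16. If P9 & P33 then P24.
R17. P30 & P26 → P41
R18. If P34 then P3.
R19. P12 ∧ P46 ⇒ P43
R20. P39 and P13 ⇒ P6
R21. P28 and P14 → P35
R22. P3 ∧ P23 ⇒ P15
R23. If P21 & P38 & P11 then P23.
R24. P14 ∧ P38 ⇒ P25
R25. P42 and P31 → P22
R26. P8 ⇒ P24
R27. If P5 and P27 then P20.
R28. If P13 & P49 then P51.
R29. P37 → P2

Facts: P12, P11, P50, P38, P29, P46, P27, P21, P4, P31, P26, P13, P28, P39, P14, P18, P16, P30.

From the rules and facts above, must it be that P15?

No

Forward chaining from the given facts derives: P37, P45, P41, P43, P6, P35, P23, P25, P2, P1, P19.
The only rule concluding P15 is R22, which needs P3; that is never established.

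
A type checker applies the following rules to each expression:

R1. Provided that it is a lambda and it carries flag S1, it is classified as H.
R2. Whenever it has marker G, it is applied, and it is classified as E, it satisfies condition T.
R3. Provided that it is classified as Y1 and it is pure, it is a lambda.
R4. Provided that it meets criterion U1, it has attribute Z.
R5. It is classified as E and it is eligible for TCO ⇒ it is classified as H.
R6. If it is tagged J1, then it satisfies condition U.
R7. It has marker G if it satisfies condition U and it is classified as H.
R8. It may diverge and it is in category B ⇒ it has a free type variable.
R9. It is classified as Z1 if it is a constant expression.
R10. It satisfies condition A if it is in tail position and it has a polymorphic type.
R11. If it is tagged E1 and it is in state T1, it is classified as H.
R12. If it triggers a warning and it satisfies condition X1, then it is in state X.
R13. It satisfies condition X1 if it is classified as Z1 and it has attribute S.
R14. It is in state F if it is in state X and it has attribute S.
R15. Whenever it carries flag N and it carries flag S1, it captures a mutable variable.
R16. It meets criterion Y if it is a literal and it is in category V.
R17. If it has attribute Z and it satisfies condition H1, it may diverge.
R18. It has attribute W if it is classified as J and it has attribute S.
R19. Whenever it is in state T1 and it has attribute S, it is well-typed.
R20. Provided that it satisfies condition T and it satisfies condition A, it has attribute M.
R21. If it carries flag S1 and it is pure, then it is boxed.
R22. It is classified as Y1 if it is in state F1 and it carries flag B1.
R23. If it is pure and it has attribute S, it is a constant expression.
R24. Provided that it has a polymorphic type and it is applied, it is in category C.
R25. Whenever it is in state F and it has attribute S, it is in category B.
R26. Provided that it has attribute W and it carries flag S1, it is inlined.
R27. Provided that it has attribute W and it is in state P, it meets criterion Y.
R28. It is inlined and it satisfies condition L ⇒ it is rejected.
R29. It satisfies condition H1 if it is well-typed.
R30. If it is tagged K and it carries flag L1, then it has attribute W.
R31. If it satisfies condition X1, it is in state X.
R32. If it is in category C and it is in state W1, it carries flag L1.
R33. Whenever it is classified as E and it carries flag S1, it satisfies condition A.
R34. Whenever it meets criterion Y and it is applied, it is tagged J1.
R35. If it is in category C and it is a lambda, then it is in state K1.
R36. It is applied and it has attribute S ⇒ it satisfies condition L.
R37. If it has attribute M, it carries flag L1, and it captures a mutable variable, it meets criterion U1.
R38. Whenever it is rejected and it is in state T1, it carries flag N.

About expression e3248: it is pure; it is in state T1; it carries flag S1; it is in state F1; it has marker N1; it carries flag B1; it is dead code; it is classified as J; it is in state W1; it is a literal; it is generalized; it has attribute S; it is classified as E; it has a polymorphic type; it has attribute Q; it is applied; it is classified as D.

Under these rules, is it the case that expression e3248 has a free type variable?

No

Forward chaining from the given facts derives: has attribute W, is well-typed, is boxed, is classified as Y1, is a constant expression, is in category C, is inlined, satisfies condition H1, carries flag L1, satisfies condition A, satisfies condition L, is a lambda, is classified as Z1, satisfies condition X1, is rejected, is in state X, is in state K1, carries flag N, is classified as H, is in state F, captures a mutable variable, is in category B.
The only rule concluding "it has a free type variable" is R8, which needs "it may diverge"; that is never established.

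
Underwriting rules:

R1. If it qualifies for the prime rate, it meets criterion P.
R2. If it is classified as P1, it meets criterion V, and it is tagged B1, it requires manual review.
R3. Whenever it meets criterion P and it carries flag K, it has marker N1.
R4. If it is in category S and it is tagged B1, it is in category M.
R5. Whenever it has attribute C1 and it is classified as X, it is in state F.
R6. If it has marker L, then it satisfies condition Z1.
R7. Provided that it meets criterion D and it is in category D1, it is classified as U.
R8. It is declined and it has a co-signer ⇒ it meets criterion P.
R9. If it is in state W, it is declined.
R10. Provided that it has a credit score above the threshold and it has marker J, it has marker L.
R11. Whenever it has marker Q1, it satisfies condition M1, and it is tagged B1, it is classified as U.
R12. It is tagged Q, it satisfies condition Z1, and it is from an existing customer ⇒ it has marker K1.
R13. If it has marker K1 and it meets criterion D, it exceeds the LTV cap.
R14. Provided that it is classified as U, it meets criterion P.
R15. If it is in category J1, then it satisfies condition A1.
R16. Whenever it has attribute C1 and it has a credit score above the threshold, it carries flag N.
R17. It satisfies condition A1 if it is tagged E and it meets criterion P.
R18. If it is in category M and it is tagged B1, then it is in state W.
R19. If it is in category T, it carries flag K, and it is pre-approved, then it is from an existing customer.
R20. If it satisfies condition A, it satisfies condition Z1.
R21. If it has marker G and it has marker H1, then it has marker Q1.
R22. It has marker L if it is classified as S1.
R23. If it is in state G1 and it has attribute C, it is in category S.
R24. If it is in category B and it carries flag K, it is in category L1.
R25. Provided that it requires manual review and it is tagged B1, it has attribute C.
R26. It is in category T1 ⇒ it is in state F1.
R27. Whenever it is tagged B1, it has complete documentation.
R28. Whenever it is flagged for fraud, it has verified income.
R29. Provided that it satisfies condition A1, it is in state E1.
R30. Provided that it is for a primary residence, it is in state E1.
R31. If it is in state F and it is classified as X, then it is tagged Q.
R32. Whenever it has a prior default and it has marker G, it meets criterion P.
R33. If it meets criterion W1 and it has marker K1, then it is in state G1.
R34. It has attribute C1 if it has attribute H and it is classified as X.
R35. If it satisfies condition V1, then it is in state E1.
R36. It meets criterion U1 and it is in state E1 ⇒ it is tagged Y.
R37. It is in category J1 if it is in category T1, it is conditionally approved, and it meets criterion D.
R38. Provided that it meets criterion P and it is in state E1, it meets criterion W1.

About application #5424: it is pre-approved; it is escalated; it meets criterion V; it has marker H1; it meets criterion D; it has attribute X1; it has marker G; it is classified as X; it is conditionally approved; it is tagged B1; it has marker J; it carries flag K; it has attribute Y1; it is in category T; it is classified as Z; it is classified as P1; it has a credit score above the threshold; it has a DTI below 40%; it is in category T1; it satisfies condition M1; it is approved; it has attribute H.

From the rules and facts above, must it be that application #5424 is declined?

Yes

By R2 (it is classified as P1, it meets criterion V, it is tagged B1): it requires manual review.
By R10 (it has a credit score above the threshold, it has marker J): it has marker L.
By R19 (it is in category T, it carries flag K, it is pre-approved): it is from an existing customer.
By R21 (it has marker G, it has marker H1): it has marker Q1.
By R25 (it requires manual review, it is tagged B1): it has attribute C.
By R34 (it has attribute H, it is classified as X): it has attribute C1.
By R37 (it is in category T1, it is conditionally approved, it meets criterion D): it is in category J1.
By R5 (it has attribute C1, it is classified as X): it is in state F.
By R6 (it has marker L): it satisfies condition Z1.
By R11 (it has marker Q1, it satisfies condition M1, it is tagged B1): it is classified as U.
By R14 (it is classified as U): it meets criterion P.
By R15 (it is in category J1): it satisfies condition A1.
By R29 (it satisfies condition A1): it is in state E1.
By R31 (it is in state F, it is classified as X): it is tagged Q.
By R38 (it meets criterion P, it is in state E1): it meets criterion W1.
By R12 (it is tagged Q, it satisfies condition Z1, it is from an existing customer): it has marker K1.
By R33 (it meets criterion W1, it has marker K1): it is in state G1.
By R23 (it is in state G1, it has attribute C): it is in category S.
By R4 (it is in category S, it is tagged B1): it is in category M.
By R18 (it is in category M, it is tagged B1): it is in state W.
By R9 (it is in state W): it is declined.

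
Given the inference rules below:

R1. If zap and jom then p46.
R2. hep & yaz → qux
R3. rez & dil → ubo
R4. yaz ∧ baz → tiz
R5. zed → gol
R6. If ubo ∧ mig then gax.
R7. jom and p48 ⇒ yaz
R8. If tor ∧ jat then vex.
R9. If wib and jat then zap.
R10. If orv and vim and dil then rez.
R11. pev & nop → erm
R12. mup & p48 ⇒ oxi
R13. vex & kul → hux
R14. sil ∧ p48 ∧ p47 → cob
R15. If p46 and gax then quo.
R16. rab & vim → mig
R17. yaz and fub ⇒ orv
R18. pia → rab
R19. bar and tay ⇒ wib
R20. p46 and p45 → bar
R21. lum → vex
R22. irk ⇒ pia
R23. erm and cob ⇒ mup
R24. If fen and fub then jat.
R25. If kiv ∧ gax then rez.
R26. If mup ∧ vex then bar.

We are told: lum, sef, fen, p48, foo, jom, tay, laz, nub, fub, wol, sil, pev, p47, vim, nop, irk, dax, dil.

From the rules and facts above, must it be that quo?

yaz  (by R7: jom, p48)
erm  (by R11: pev, nop)
cob  (by R14: sil, p48, p47)
orv  (by R17: yaz, fub)
vex  (by R21: lum)
pia  (by R22: irk)
mup  (by R23: erm, cob)
jat  (by R24: fen, fub)
bar  (by R26: mup, vex)
rez  (by R10: orv, vim, dil)
rab  (by R18: pia)
wib  (by R19: bar, tay)
ubo  (by R3: rez, dil)
zap  (by R9: wib, jat)
mig  (by R16: rab, vim)
p46  (by R1: zap, jom)
gax  (by R6: ubo, mig)
quo  (by R15: p46, gax)

Yes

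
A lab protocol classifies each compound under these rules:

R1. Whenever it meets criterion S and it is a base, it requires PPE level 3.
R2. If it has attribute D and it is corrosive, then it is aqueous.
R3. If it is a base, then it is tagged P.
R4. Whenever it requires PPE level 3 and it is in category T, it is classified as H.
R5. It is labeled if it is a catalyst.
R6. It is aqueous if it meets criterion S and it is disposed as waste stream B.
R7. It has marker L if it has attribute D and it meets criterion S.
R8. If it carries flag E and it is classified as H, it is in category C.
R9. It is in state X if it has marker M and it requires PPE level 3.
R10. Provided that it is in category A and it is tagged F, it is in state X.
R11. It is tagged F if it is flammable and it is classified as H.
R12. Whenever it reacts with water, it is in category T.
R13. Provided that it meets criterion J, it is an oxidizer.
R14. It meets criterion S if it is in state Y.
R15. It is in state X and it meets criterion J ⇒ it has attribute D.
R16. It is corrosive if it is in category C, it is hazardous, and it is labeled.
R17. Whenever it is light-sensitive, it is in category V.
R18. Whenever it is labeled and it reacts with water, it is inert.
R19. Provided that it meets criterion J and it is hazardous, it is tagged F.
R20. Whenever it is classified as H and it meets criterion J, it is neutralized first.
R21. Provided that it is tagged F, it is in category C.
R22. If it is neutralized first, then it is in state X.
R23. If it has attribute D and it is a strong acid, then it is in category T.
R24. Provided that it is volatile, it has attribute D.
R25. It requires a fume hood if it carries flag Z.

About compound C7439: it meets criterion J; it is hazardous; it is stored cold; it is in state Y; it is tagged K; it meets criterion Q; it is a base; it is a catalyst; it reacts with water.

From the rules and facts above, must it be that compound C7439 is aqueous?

Yes

By R5 (it is a catalyst): it is labeled.
By R12 (it reacts with water): it is in category T.
By R14 (it is in state Y): it meets criterion S.
By R19 (it meets criterion J, it is hazardous): it is tagged F.
By R21 (it is tagged F): it is in category C.
By R1 (it meets criterion S, it is a base): it requires PPE level 3.
By R4 (it requires PPE level 3, it is in category T): it is classified as H.
By R16 (it is in category C, it is hazardous, it is labeled): it is corrosive.
By R20 (it is classified as H, it meets criterion J): it is neutralized first.
By R22 (it is neutralized first): it is in state X.
By R15 (it is in state X, it meets criterion J): it has attribute D.
By R2 (it has attribute D, it is corrosive): it is aqueous.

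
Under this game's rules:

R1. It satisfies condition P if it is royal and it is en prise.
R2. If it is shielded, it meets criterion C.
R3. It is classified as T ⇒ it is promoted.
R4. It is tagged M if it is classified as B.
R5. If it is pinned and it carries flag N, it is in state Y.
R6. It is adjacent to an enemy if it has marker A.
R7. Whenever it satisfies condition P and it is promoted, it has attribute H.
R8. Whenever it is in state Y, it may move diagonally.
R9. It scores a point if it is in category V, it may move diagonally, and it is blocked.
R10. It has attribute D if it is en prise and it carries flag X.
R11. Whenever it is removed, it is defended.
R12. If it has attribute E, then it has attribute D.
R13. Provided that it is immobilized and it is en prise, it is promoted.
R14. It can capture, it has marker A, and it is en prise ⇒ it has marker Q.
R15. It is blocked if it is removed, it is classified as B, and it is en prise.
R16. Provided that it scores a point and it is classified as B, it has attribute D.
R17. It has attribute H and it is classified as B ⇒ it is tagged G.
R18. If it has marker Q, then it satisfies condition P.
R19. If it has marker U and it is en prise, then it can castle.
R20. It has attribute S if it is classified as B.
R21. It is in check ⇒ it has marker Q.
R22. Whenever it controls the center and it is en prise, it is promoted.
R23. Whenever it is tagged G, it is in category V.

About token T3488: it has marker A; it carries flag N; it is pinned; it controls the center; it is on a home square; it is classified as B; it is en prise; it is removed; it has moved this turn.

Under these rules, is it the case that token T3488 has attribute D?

Forward chaining from the given facts derives: is tagged M, is in state Y, is adjacent to an enemy, may move diagonally, is defended, is blocked, has attribute S, is promoted.
Rules concluding "it has attribute D": R10 needs "it carries flag X"; R12 needs "it has attribute E"; R16 needs "it scores a point" — none of these are established.

No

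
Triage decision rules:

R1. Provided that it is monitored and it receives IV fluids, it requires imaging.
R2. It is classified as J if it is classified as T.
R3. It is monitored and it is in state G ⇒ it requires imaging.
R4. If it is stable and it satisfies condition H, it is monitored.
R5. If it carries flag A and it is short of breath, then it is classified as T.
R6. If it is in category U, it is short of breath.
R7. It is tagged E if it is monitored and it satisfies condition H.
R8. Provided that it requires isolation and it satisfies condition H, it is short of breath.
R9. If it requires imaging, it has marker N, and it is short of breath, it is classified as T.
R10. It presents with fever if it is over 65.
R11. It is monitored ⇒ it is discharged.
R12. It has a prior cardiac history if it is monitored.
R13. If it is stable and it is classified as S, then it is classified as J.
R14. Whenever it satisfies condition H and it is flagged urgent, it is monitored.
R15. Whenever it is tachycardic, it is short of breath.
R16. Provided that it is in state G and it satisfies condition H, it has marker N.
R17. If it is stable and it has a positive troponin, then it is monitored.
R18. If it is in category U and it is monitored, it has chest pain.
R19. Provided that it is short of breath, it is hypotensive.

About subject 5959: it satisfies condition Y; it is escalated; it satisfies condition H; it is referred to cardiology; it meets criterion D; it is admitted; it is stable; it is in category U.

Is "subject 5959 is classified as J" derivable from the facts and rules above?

No

Forward chaining from the given facts derives: is monitored, is short of breath, is tagged E, is discharged, has a prior cardiac history, has chest pain, is hypotensive.
Rules concluding "it is classified as J": R2 needs "it is classified as T"; R13 needs "it is classified as S" — none of these are established.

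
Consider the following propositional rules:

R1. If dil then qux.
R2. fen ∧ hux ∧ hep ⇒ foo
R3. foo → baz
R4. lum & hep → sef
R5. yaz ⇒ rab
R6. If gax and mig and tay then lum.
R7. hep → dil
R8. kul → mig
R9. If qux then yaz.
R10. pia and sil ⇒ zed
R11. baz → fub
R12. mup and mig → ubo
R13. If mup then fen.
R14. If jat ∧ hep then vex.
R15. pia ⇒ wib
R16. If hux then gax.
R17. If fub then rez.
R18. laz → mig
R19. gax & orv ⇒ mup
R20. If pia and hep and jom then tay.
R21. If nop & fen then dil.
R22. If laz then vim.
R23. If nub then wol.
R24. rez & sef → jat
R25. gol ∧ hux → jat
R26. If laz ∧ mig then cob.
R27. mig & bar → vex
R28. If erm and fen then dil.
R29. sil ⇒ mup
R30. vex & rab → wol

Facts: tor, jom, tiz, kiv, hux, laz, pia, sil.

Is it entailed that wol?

No

Forward chaining from the given facts derives: zed, wib, gax, mig, vim, cob, mup, ubo, fen.
Rules concluding wol: R23 needs nub; R30 needs vex — none of these are established.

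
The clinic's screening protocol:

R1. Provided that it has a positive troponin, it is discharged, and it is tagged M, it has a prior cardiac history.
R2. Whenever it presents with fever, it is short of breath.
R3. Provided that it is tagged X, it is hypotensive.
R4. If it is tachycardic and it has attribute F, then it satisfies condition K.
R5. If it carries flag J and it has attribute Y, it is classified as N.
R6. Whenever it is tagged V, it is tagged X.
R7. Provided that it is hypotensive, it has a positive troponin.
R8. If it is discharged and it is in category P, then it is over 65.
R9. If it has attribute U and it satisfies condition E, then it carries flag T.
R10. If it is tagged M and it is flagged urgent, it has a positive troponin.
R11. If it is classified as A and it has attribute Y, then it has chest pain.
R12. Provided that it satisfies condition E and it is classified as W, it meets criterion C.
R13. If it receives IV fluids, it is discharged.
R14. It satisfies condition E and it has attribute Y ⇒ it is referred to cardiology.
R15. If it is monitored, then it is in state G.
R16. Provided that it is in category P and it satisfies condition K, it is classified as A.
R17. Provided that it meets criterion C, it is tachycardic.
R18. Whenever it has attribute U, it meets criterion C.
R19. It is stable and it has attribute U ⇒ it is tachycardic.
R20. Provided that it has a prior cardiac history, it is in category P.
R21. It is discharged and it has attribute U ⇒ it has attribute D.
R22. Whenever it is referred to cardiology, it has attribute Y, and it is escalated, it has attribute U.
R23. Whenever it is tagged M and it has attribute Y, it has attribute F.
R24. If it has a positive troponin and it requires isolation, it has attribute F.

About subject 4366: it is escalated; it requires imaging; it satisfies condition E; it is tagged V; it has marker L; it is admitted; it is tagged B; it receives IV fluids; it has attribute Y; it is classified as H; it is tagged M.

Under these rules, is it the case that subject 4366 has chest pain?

Yes

By R6 (it is tagged V): it is tagged X.
By R13 (it receives IV fluids): it is discharged.
By R14 (it satisfies condition E, it has attribute Y): it is referred to cardiology.
By R22 (it is referred to cardiology, it has attribute Y, it is escalated): it has attribute U.
By R23 (it is tagged M, it has attribute Y): it has attribute F.
By R3 (it is tagged X): it is hypotensive.
By R7 (it is hypotensive): it has a positive troponin.
By R18 (it has attribute U): it meets criterion C.
By R1 (it has a positive troponin, it is discharged, it is tagged M): it has a prior cardiac history.
By R17 (it meets criterion C): it is tachycardic.
By R20 (it has a prior cardiac history): it is in category P.
By R4 (it is tachycardic, it has attribute F): it satisfies condition K.
By R16 (it is in category P, it satisfies condition K): it is classified as A.
By R11 (it is classified as A, it has attribute Y): it has chest pain.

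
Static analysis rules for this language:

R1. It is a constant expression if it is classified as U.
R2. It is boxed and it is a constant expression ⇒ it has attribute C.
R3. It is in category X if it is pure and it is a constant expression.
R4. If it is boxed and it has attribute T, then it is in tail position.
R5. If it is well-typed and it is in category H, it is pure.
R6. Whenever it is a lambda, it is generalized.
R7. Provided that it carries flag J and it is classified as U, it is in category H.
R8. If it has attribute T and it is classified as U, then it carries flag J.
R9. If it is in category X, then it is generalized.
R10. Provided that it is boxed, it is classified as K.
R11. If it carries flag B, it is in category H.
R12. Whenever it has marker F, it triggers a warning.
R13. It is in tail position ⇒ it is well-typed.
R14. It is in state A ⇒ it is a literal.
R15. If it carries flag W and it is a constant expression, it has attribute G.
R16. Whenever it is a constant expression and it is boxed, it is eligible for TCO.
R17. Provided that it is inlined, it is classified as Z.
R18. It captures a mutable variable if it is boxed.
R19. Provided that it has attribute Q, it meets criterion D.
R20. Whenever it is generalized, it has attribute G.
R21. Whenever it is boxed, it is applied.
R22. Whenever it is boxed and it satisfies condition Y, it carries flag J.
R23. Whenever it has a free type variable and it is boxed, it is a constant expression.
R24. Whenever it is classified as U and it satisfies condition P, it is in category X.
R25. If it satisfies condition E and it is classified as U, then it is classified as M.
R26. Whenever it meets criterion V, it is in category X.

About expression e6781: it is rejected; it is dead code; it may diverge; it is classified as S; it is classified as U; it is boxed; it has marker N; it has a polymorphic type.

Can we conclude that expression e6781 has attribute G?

No

Forward chaining from the given facts derives: is a constant expression, has attribute C, is classified as K, is eligible for TCO, captures a mutable variable, is applied.
Rules concluding "it has attribute G": R15 needs "it carries flag W"; R20 needs "it is generalized" — none of these are established.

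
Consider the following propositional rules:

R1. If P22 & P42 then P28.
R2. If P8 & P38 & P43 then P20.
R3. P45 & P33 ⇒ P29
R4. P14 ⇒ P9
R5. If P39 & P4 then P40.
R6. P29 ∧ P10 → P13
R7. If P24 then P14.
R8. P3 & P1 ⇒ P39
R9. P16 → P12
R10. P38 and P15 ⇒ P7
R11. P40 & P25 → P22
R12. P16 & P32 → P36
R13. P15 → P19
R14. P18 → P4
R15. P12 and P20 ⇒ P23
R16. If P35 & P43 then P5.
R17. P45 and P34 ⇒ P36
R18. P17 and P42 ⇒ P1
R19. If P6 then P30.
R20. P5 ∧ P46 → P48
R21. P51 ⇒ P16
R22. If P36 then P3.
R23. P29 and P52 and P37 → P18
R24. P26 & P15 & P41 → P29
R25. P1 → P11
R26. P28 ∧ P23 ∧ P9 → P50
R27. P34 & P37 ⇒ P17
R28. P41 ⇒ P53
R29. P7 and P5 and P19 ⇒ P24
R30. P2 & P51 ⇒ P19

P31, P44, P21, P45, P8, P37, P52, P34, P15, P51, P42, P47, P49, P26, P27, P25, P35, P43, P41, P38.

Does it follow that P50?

P20  (by R2: P8, P38, P43)
P7  (by R10: P38, P15)
P19  (by R13: P15)
P5  (by R16: P35, P43)
P36  (by R17: P45, P34)
P16  (by R21: P51)
P3  (by R22: P36)
P29  (by R24: P26, P15, P41)
P17  (by R27: P34, P37)
P24  (by R29: P7, P5, P19)
P14  (by R7: P24)
P12  (by R9: P16)
P23  (by R15: P12, P20)
P1  (by R18: P17, P42)
P18  (by R23: P29, P52, P37)
P9  (by R4: P14)
P39  (by R8: P3, P1)
P4  (by R14: P18)
P40  (by R5: P39, P4)
P22  (by R11: P40, P25)
P28  (by R1: P22, P42)
P50  (by R26: P28, P23, P9)

Yes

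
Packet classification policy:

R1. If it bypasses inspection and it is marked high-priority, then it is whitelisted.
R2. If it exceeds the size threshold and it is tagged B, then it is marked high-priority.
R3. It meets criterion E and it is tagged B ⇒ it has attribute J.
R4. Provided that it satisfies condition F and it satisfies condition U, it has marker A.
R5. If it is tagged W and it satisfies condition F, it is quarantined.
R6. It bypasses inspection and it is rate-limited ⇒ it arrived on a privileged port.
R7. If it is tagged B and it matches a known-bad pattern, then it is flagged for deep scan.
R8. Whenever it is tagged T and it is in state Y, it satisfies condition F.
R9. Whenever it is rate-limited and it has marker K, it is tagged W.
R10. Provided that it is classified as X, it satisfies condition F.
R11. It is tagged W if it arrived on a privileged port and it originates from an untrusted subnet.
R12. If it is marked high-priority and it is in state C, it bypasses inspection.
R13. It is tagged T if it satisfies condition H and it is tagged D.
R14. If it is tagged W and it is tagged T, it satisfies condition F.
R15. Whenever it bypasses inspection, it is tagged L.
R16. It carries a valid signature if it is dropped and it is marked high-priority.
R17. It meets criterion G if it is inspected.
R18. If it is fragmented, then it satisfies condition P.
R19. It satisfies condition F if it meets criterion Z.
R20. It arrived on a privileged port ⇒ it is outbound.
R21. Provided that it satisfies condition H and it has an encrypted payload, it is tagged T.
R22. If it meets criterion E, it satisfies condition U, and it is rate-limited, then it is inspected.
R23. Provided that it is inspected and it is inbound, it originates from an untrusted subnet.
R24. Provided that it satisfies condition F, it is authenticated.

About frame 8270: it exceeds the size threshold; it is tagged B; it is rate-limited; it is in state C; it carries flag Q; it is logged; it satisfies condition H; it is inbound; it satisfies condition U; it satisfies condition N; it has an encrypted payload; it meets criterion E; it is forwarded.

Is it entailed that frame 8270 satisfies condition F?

Yes

By R2 (it exceeds the size threshold, it is tagged B): it is marked high-priority.
By R12 (it is marked high-priority, it is in state C): it bypasses inspection.
By R21 (it satisfies condition H, it has an encrypted payload): it is tagged T.
By R22 (it meets criterion E, it satisfies condition U, it is rate-limited): it is inspected.
By R23 (it is inspected, it is inbound): it originates from an untrusted subnet.
By R6 (it bypasses inspection, it is rate-limited): it arrived on a privileged port.
By R11 (it arrived on a privileged port, it originates from an untrusted subnet): it is tagged W.
By R14 (it is tagged W, it is tagged T): it satisfies condition F.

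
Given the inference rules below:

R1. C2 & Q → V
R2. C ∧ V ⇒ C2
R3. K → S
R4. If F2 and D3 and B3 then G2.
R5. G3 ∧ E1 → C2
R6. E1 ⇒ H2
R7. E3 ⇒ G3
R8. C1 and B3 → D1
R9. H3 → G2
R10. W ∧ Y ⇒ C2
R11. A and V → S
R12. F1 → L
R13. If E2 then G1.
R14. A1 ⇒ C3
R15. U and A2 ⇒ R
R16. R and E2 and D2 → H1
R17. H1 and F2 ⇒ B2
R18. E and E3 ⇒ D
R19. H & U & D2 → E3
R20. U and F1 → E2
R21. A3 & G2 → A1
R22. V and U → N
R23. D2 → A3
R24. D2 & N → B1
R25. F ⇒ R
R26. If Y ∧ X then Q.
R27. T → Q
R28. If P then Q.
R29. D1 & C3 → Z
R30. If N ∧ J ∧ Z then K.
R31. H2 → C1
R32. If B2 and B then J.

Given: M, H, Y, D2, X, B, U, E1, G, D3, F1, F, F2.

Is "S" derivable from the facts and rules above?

Forward chaining from the given facts derives: H2, L, E3, E2, A3, R, Q, C1, G3, G1, H1, B2, J, C2, V, N, B1.
Rules concluding S: R3 needs K; R11 needs A — none of these are established.

No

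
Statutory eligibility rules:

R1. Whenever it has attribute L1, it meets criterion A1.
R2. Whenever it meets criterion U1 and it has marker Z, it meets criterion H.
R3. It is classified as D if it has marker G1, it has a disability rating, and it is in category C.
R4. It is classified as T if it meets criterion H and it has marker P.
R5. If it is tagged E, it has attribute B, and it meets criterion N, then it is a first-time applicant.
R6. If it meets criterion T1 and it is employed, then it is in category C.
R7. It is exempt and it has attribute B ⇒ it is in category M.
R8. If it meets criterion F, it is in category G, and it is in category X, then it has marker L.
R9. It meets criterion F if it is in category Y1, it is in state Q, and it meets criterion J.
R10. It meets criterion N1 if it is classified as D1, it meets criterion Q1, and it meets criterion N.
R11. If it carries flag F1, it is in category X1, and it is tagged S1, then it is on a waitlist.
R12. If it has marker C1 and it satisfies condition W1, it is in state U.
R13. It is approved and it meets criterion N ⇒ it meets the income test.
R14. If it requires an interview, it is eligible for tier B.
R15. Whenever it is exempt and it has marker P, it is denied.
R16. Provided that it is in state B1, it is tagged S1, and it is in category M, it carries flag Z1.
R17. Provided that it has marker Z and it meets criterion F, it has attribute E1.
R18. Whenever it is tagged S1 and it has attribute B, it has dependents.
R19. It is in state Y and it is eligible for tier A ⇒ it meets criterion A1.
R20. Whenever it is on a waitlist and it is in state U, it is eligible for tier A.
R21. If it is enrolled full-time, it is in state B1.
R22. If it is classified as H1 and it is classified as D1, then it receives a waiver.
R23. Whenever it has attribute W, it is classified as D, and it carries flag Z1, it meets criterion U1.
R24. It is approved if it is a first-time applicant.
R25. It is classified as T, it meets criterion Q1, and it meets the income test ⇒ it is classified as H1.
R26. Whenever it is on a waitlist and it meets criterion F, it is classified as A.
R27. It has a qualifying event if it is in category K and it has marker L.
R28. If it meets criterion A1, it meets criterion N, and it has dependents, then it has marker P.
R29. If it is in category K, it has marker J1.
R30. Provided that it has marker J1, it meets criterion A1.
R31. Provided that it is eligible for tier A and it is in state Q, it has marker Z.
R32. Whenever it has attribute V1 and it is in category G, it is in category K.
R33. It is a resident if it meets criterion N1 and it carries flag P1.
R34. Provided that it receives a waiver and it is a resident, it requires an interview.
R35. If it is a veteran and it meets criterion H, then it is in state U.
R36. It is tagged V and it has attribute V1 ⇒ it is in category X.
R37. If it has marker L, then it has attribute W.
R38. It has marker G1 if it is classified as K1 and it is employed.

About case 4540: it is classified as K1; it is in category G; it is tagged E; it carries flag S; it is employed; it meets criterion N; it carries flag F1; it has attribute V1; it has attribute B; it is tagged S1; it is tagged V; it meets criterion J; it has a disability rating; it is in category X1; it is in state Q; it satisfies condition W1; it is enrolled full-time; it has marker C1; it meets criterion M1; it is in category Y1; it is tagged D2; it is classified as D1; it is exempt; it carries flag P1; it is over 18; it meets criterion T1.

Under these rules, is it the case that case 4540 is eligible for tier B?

Forward chaining from the given facts derives: is a first-time applicant, is in category C, is in category M, meets criterion F, is on a waitlist, is in state U, has dependents, is eligible for tier A, is in state B1, is approved, is classified as A, has marker Z, is in category K, is in category X, has marker G1, is classified as D, has marker L, meets the income test, carries flag Z1, has attribute E1, has a qualifying event, has marker J1, meets criterion A1, has attribute W, meets criterion U1, has marker P, meets criterion H, is classified as T, is denied.
The only rule concluding "it is eligible for tier B" is R14, which needs "it requires an interview"; that is never established.

No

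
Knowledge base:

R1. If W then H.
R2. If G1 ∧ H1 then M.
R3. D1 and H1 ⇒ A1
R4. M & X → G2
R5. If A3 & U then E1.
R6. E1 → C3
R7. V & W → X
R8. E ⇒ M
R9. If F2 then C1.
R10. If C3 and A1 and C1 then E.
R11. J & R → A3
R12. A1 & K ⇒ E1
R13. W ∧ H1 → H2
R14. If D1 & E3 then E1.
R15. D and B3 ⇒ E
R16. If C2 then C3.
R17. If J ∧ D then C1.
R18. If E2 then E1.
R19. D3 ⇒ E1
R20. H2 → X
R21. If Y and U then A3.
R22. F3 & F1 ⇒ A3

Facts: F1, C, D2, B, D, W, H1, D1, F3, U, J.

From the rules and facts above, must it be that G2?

A1  (by R3: D1, H1)
H2  (by R13: W, H1)
C1  (by R17: J, D)
X  (by R20: H2)
A3  (by R22: F3, F1)
E1  (by R5: A3, U)
C3  (by R6: E1)
E  (by R10: C3, A1, C1)
M  (by R8: E)
G2  (by R4: M, X)

Yes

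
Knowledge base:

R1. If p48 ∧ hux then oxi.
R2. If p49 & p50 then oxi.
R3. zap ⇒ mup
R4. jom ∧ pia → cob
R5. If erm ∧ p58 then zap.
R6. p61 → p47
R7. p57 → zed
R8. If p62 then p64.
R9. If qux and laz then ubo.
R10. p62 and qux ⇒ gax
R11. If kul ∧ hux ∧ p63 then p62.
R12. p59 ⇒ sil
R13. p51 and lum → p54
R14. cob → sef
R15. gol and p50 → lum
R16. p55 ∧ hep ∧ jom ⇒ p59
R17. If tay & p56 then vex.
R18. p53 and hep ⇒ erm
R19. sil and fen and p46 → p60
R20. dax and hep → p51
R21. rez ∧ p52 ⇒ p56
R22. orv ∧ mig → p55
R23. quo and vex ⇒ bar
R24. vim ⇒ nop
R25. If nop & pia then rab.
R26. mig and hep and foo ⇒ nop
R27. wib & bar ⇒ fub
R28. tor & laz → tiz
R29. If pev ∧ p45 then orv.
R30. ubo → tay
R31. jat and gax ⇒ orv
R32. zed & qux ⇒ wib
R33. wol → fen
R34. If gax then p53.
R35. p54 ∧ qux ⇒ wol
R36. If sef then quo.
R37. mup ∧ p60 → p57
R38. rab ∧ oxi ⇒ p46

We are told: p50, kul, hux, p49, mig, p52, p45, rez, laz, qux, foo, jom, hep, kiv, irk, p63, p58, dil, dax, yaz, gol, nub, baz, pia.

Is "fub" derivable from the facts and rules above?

No

Forward chaining from the given facts derives: oxi, cob, ubo, p62, sef, lum, p51, p56, nop, tay, quo, p64, gax, p54, vex, bar, rab, p53, wol, p46, erm, fen, zap, mup.
The only rule concluding fub is R27, which needs wib; that is never established.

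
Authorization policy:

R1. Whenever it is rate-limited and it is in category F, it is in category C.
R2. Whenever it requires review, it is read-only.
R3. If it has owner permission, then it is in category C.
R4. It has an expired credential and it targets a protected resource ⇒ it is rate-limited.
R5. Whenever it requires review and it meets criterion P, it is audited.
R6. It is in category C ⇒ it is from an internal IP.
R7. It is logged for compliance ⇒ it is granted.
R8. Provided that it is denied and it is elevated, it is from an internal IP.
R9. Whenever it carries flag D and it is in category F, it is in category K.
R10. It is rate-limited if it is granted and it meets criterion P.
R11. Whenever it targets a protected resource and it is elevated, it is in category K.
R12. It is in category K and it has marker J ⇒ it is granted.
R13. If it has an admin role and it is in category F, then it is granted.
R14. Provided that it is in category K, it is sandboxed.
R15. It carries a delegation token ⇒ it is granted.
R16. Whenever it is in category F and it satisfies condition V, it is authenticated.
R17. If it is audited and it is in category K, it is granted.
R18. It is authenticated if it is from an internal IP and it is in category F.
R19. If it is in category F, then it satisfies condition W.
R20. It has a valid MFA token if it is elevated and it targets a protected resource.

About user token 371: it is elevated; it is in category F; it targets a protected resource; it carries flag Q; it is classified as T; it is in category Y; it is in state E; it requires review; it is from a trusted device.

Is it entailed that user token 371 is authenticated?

Forward chaining from the given facts derives: is read-only, is in category K, is sandboxed, satisfies condition W, has a valid MFA token.
Rules concluding "it is authenticated": R16 needs "it satisfies condition V"; R18 needs "it is from an internal IP" — none of these are established.

No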